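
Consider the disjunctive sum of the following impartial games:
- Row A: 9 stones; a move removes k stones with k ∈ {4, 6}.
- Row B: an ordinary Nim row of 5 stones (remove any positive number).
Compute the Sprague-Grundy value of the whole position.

7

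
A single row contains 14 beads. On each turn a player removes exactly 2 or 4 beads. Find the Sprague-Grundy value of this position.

1

Build the Grundy sequence with g(k) = mex{g(k−s) : s ∈ {2, 4}, s ≤ k}:
k:     0  1  2  3  4  5  6  7  8  9 10 11 12 13 14
g(k):  0  0  1  1  2  2  0  0  1  1  2  2  0  0  1
So g(14) = 1.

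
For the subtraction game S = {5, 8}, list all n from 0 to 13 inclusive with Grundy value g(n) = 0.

0, 1, 2, 3, 4, 13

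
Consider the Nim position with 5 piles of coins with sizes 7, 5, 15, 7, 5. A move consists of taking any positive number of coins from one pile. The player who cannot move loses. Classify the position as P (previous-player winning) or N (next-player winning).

Compute the nim-sum pairwise:
7 ⊕ 5 = 2
2 ⊕ 15 = 13
13 ⊕ 7 = 10
10 ⊕ 5 = 15
The nim-sum is 15 ≠ 0, so this is an N-position: the player to move can win.

N-position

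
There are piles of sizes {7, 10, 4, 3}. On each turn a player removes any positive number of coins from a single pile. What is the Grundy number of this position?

10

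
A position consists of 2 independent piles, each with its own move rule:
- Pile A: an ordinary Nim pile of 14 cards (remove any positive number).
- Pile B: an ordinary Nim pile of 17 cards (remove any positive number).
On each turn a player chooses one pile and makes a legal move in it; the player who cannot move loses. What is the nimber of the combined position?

Pile A is a plain Nim pile of size 14, so its Grundy value is 14.
Pile B is a plain Nim pile of size 17, so its Grundy value is 17.
By the Sprague-Grundy theorem, the Grundy value of a sum of independent games is the XOR of the component values.
Combined value = 14 XOR 17 = 31.

31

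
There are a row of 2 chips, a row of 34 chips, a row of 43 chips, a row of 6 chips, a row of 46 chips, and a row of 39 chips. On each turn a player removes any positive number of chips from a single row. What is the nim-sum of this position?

4

Compute the nim-sum pairwise:
2 ⊕ 34 = 32
32 ⊕ 43 = 11
11 ⊕ 6 = 13
13 ⊕ 46 = 35
35 ⊕ 39 = 4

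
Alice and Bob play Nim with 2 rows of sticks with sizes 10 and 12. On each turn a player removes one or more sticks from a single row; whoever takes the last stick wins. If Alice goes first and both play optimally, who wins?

Alice wins

Nim-sum: 10 ^ 12 = 6.
The nim-sum is 6 ≠ 0, so this is an N-position: the player to move can win; Alice has a winning move.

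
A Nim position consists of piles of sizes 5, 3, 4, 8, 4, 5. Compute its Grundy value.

11

Compute the nim-sum pairwise:
5 ⊕ 3 = 6
6 ⊕ 4 = 2
2 ⊕ 8 = 10
10 ⊕ 4 = 14
14 ⊕ 5 = 11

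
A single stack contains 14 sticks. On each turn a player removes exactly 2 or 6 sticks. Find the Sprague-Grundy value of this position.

1

Grundy values for subtraction set {2, 6}:
k:     0  1  2  3  4  5  6  7  8  9 10 11 12 13 14
g(k):  0  0  1  1  0  0  1  1  0  0  1  1  0  0  1
So g(14) = 1.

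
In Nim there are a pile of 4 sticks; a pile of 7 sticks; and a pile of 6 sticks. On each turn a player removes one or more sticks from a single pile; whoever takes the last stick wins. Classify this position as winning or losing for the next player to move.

Winning position

Compute the nim-sum pairwise:
4 XOR 7 = 3
3 XOR 6 = 5
The nim-sum is 5 ≠ 0, so this is an N-position: the player to move can win.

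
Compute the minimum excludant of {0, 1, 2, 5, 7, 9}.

3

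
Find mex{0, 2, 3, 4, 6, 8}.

0 is in the set but 1 is not, so the mex is 1.

1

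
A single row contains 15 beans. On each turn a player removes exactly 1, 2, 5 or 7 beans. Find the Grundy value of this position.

0

Build the Grundy sequence with g(k) = mex{g(k−s) : s ∈ {1, 2, 5, 7}, s ≤ k}:
k:     0  1  2  3  4  5  6  7  8  9 10 11 12 13 14 15
g(k):  0  1  2  0  1  2  0  1  2  0  1  2  0  1  2  0
So g(15) = 0.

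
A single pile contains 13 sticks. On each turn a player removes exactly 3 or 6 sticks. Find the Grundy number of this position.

Build the Grundy sequence with g(k) = mex{g(k−s) : s ∈ {3, 6}, s ≤ k}:
g(0) = mex{} = 0
g(1) = mex{} = 0
g(2) = mex{} = 0
g(3) = mex{0} = 1
g(4) = mex{0} = 1
g(5) = mex{0} = 1
g(6) = mex{0,1} = 2
g(7) = mex{0,1} = 2
g(8) = mex{0,1} = 2
g(9) = mex{1,2} = 0
g(10) = mex{1,2} = 0
g(11) = mex{1,2} = 0
g(12) = mex{0,2} = 1
g(13) = mex{0,2} = 1
So g(13) = 1.

1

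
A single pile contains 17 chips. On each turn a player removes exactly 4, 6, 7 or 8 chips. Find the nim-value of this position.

Compute g(0), g(1), … for moves {4, 6, 7, 8}:
k:     0  1  2  3  4  5  6  7  8  9 10 11 12 13 14 15 16 17
g(k):  0  0  0  0  1  1  1  1  2  2  2  2  0  0  0  0  1  1
So g(17) = 1.

1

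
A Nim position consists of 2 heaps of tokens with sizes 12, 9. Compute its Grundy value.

Compute the nim-sum pairwise:
12 ⊕ 9 = 5

5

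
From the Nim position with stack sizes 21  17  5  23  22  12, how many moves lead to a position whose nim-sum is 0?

1

Write each in binary and XOR column by column:
  10101  (21)
  10001  (17)
  00101  (5)
  10111  (23)
  10110  (22)
  01100  (12)
  -----
  01100  (12)
The overall nim-sum is X = 12. A stack of size p has a winning move iff p XOR X < p (reduce it to p XOR X).
  21: 21 XOR 12 = 25 ≥ 21 — no move.
  17: 17 XOR 12 = 29 ≥ 17 — no move.
  5: 5 XOR 12 = 9 ≥ 5 — no move.
  23: 23 XOR 12 = 27 ≥ 23 — no move.
  22: 22 XOR 12 = 26 ≥ 22 — no move.
  12: 12 XOR 12 = 0 < 12 — winning move (to 0).
That gives 1 winning move.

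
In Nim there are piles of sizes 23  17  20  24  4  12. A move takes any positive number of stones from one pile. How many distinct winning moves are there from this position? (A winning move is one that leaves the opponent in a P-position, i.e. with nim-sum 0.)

Compute the nim-sum pairwise:
23 ⊕ 17 = 6
6 ⊕ 20 = 18
18 ⊕ 24 = 10
10 ⊕ 4 = 14
14 ⊕ 12 = 2
The overall nim-sum is X = 2. A pile of size p has a winning move iff p XOR X < p (reduce it to p XOR X).
  23: 23 XOR 2 = 21 < 23 — winning move (to 21).
  17: 17 XOR 2 = 19 ≥ 17 — no move.
  20: 20 XOR 2 = 22 ≥ 20 — no move.
  24: 24 XOR 2 = 26 ≥ 24 — no move.
  4: 4 XOR 2 = 6 ≥ 4 — no move.
  12: 12 XOR 2 = 14 ≥ 12 — no move.
That gives 1 winning move.

1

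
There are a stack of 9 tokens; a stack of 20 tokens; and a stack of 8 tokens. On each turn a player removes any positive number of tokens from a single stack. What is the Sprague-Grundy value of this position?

21

Compute the nim-sum pairwise:
9 XOR 20 = 29
29 XOR 8 = 21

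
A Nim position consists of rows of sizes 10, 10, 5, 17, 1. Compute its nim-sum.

21

Nim-sum: 10 XOR 10 XOR 5 XOR 17 XOR 1 = 21.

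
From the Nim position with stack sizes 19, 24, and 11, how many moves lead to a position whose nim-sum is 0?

0

Bitwise XOR of the heap sizes:
  10011  (19)
  11000  (24)
  01011  (11)
  -----
  00000  (0)
The nim-sum is already 0, so every move leaves a nonzero nim-sum — there are no winning moves.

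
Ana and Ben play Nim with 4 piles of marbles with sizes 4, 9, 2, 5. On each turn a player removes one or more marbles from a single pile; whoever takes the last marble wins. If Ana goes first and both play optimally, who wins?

In binary:
  0100  (4)
  1001  (9)
  0010  (2)
  0101  (5)
  ----
  1010  (10)
The nim-sum is 10 ≠ 0, so this is an N-position: the player to move can win; Ana has a winning move.

Ana wins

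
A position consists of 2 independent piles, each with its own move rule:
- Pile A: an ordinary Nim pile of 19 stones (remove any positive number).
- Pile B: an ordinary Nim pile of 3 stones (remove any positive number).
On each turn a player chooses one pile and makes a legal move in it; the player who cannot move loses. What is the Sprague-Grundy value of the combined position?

Pile A is a plain Nim pile of size 19, so its Grundy value is 19.
Pile B is a plain Nim pile of size 3, so its Grundy value is 3.
The value of a disjunctive sum is the nim-sum of the parts.
Combined value = 19 XOR 3 = 16.

16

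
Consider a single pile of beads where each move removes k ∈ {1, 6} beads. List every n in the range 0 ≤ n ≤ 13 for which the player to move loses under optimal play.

0, 2, 4, 7, 9, 11

Grundy values for subtraction set {1, 6}:
k:     0  1  2  3  4  5  6  7  8  9 10 11 12 13
g(k):  0  1  0  1  0  1  2  0  1  0  1  0  1  2
The P-positions (g = 0) in 0..13 are 0, 2, 4, 7, 9, 11.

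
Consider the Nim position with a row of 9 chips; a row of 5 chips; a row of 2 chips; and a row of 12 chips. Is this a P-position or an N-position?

Bitwise XOR of the heap sizes:
  1001  (9)
  0101  (5)
  0010  (2)
  1100  (12)
  ----
  0010  (2)
The nim-sum is 2 ≠ 0, so this is an N-position: the player to move can win.

N-position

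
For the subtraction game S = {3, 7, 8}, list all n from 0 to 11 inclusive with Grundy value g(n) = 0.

0, 1, 2, 6, 11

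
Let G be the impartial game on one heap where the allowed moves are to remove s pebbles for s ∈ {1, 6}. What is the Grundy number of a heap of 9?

Build the Grundy sequence with g(k) = mex{g(k−s) : s ∈ {1, 6}, s ≤ k}:
g(0) = mex{} = 0
g(1) = mex{0} = 1
g(2) = mex{1} = 0
g(3) = mex{0} = 1
g(4) = mex{1} = 0
g(5) = mex{0} = 1
g(6) = mex{0,1} = 2
g(7) = mex{1,2} = 0
g(8) = mex{0} = 1
g(9) = mex{1} = 0
So g(9) = 0.

0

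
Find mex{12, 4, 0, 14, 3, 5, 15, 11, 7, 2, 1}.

The values 0, 1, 2, 3, 4, 5 are all present; 6 is the first non-negative integer missing from the set.

6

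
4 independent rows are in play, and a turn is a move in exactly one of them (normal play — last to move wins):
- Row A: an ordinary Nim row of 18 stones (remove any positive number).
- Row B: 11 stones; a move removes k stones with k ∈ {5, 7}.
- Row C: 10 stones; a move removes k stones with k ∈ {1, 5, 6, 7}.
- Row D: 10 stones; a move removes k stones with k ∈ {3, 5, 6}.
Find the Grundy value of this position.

18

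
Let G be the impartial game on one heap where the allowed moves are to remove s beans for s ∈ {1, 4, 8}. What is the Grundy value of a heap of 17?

0

Grundy values for subtraction set {1, 4, 8}:
k:     0  1  2  3  4  5  6  7  8  9 10 11 12 13 14 15 16 17
g(k):  0  1  0  1  2  0  1  0  1  2  3  2  0  1  0  1  2  0
So g(17) = 0.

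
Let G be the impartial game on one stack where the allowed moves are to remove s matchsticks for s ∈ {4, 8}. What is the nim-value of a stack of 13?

0

Compute g(0), g(1), … for moves {4, 8}:
k:     0  1  2  3  4  5  6  7  8  9 10 11 12 13
g(k):  0  0  0  0  1  1  1  1  2  2  2  2  0  0
So g(13) = 0.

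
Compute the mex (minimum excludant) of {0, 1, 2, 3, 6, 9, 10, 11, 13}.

The values 0, 1, 2, 3 are all present; 4 is the first non-negative integer missing from the set.

4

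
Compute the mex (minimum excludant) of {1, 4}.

0 is not in the set, so the mex is 0.

0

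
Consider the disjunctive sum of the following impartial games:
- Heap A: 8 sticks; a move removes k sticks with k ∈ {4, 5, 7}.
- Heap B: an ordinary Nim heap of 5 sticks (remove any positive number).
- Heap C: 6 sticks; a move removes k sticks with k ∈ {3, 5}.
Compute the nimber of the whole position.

5

Build the Grundy sequence for heap A with g(k) = mex{g(k−s) : s ∈ {4, 5, 7}, s ≤ k}:
k:     0  1  2  3  4  5  6  7  8
g(k):  0  0  0  0  1  1  1  1  2
So g(8) = 2.
Heap B is a plain Nim heap of size 5, so its Grundy value is 5.
For heap C, compute g(0), g(1), … with moves {3, 5}:
g(0) = mex{} = 0
g(1) = mex{} = 0
g(2) = mex{} = 0
g(3) = mex{0} = 1
g(4) = mex{0} = 1
g(5) = mex{0} = 1
g(6) = mex{0,1} = 2
So g(6) = 2.
The value of a disjunctive sum is the nim-sum of the parts.
Combined value = 2 XOR 5 XOR 2 = 5.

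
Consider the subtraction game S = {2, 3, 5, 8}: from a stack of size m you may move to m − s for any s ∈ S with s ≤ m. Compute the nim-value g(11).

0

Compute g(0), g(1), … for moves {2, 3, 5, 8}:
k:     0  1  2  3  4  5  6  7  8  9 10 11
g(k):  0  0  1  1  2  2  3  0  4  1  3  0
So g(11) = 0.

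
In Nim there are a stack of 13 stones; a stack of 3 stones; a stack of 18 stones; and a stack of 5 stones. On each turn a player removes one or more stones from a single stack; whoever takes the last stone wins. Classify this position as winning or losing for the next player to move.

Winning position

Nim-sum: 13 ⊕ 3 ⊕ 18 ⊕ 5 = 25.
The nim-sum is 25 ≠ 0, so this is an N-position: the player to move can win.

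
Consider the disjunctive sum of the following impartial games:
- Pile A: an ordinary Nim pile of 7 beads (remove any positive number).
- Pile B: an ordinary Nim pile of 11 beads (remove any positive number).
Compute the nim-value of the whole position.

Pile A is a plain Nim pile of size 7, so its Grundy value is 7.
Pile B is a plain Nim pile of size 11, so its Grundy value is 11.
By the Sprague-Grundy theorem, the Grundy value of a sum of independent games is the XOR of the component values.
Combined value = 7 ⊕ 11 = 12.

12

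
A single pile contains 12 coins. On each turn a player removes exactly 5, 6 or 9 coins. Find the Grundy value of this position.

Build the Grundy sequence with g(k) = mex{g(k−s) : s ∈ {5, 6, 9}, s ≤ k}:
g(0) = mex{} = 0
g(1) = mex{} = 0
g(2) = mex{} = 0
g(3) = mex{} = 0
g(4) = mex{} = 0
g(5) = mex{0} = 1
g(6) = mex{0} = 1
g(7) = mex{0} = 1
g(8) = mex{0} = 1
g(9) = mex{0} = 1
g(10) = mex{0,1} = 2
g(11) = mex{0,1} = 2
g(12) = mex{0,1} = 2
So g(12) = 2.

2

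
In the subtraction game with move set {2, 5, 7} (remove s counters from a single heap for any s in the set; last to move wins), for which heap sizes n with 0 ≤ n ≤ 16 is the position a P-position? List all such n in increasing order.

Build the Grundy sequence with g(k) = mex{g(k−s) : s ∈ {2, 5, 7}, s ≤ k}:
k:     0  1  2  3  4  5  6  7  8  9 10 11 12 13 14 15 16
g(k):  0  0  1  1  0  2  1  3  2  2  0  3  1  0  0  1  1
The P-positions (g = 0) in 0..16 are 0, 1, 4, 10, 13, 14.

0, 1, 4, 10, 13, 14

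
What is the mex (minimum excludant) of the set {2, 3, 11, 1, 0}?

The values 0, 1, 2, 3 are all present; 4 is the first non-negative integer missing from the set.

4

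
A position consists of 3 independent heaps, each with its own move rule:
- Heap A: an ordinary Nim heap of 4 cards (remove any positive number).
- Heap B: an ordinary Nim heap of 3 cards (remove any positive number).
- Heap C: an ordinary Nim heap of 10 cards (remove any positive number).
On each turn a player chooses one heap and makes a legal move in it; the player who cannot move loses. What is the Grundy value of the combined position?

13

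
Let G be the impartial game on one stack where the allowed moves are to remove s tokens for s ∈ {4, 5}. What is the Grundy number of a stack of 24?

Build the Grundy sequence with g(k) = mex{g(k−s) : s ∈ {4, 5}, s ≤ k}:
k:     0  1  2  3  4  5  6  7  8  9 10 11 12 13 14 15 16 17 18 19 20 21 22 23 24
g(k):  0  0  0  0  1  1  1  1  2  0  0  0  0  1  1  1  1  2  0  0  0  0  1  1  1
So g(24) = 1.

1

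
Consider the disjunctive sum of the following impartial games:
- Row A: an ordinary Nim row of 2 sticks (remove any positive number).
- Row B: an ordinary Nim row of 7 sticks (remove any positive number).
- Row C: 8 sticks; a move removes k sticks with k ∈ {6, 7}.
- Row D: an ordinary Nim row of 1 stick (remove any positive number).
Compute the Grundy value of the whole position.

5

Row A is a plain Nim row of size 2, so its Grundy value is 2.
Row B is a plain Nim row of size 7, so its Grundy value is 7.
For row C, compute g(0), g(1), … with moves {6, 7}:
k:     0  1  2  3  4  5  6  7  8
g(k):  0  0  0  0  0  0  1  1  1
So g(8) = 1.
Row D is a plain Nim row of size 1, so its Grundy value is 1.
By the Sprague-Grundy theorem, the Grundy value of a sum of independent games is the XOR of the component values.
Combined value = 2 ⊕ 7 ⊕ 1 ⊕ 1 = 5.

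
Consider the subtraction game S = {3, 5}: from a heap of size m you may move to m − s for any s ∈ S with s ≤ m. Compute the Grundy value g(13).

Build the Grundy sequence with g(k) = mex{g(k−s) : s ∈ {3, 5}, s ≤ k}:
g(0) = mex{} = 0
g(1) = mex{} = 0
g(2) = mex{} = 0
g(3) = mex{0} = 1
g(4) = mex{0} = 1
g(5) = mex{0} = 1
g(6) = mex{0,1} = 2
g(7) = mex{0,1} = 2
g(8) = mex{1} = 0
g(9) = mex{1,2} = 0
g(10) = mex{1,2} = 0
g(11) = mex{0,2} = 1
g(12) = mex{0,2} = 1
g(13) = mex{0} = 1
So g(13) = 1.

1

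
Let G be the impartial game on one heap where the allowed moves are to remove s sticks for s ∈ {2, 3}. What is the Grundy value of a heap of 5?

0

Build the Grundy sequence with g(k) = mex{g(k−s) : s ∈ {2, 3}, s ≤ k}:
g(0) = mex{} = 0
g(1) = mex{} = 0
g(2) = mex{0} = 1
g(3) = mex{0} = 1
g(4) = mex{0,1} = 2
g(5) = mex{1} = 0
So g(5) = 0.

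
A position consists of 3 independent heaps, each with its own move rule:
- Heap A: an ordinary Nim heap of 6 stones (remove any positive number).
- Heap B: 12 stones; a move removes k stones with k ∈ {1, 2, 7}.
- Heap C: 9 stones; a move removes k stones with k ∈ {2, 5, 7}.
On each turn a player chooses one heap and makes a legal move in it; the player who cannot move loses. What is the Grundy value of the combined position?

Heap A is a plain Nim heap of size 6, so its Grundy value is 6.
Grundy values for heap B (subtraction set {1, 2, 7}):
g(0) = mex{} = 0
g(1) = mex{0} = 1
g(2) = mex{0,1} = 2
g(3) = mex{1,2} = 0
g(4) = mex{0,2} = 1
g(5) = mex{0,1} = 2
g(6) = mex{1,2} = 0
g(7) = mex{0,2} = 1
g(8) = mex{0,1} = 2
g(9) = mex{1,2} = 0
g(10) = mex{0,2} = 1
g(11) = mex{0,1} = 2
g(12) = mex{1,2} = 0
So g(12) = 0.
Build the Grundy sequence for heap C with g(k) = mex{g(k−s) : s ∈ {2, 5, 7}, s ≤ k}:
k:     0  1  2  3  4  5  6  7  8  9
g(k):  0  0  1  1  0  2  1  3  2  2
So g(9) = 2.
By the Sprague-Grundy theorem, the Grundy value of a sum of independent games is the XOR of the component values.
Combined value = 6 ⊕ 0 ⊕ 2 = 4.

4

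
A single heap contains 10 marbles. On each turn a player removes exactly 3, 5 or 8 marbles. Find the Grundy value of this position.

Grundy values for subtraction set {3, 5, 8}:
g(0) = mex{} = 0
g(1) = mex{} = 0
g(2) = mex{} = 0
g(3) = mex{0} = 1
g(4) = mex{0} = 1
g(5) = mex{0} = 1
g(6) = mex{0,1} = 2
g(7) = mex{0,1} = 2
g(8) = mex{0,1} = 2
g(9) = mex{0,1,2} = 3
g(10) = mex{0,1,2} = 3
So g(10) = 3.

3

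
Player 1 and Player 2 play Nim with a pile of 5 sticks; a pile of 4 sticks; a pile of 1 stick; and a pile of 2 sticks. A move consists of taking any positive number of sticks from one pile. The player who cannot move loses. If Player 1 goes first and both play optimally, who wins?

Player 1 wins

Write each in binary and XOR column by column:
  101  (5)
  100  (4)
  001  (1)
  010  (2)
  ---
  010  (2)
The nim-sum is 2 ≠ 0, so this is an N-position: the player to move can win; Player 1 has a winning move.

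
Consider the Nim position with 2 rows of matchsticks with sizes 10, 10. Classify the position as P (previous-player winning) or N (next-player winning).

Nim-sum: 10 ⊕ 10 = 0.
The nim-sum is 0, so this is a P-position: the player to move is in a losing position under optimal play.

P-position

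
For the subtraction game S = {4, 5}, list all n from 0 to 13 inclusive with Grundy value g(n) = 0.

Compute g(0), g(1), … for moves {4, 5}:
k:     0  1  2  3  4  5  6  7  8  9 10 11 12 13
g(k):  0  0  0  0  1  1  1  1  2  0  0  0  0  1
The P-positions (g = 0) in 0..13 are 0, 1, 2, 3, 9, 10, 11, 12.

0, 1, 2, 3, 9, 10, 11, 12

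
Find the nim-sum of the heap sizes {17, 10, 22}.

13

Nim-sum: 17 XOR 10 XOR 22 = 13.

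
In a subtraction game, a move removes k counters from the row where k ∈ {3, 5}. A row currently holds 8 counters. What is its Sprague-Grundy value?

0

Grundy values for subtraction set {3, 5}:
g(0) = mex{} = 0
g(1) = mex{} = 0
g(2) = mex{} = 0
g(3) = mex{0} = 1
g(4) = mex{0} = 1
g(5) = mex{0} = 1
g(6) = mex{0,1} = 2
g(7) = mex{0,1} = 2
g(8) = mex{1} = 0
So g(8) = 0.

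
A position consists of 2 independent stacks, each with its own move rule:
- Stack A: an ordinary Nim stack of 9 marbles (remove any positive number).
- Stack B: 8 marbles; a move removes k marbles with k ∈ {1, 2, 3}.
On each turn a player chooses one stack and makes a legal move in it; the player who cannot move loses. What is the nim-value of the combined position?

9

Stack A is a plain Nim stack of size 9, so its Grundy value is 9.
Build the Grundy sequence for stack B with g(k) = mex{g(k−s) : s ∈ {1, 2, 3}, s ≤ k}:
k:     0  1  2  3  4  5  6  7  8
g(k):  0  1  2  3  0  1  2  3  0
So g(8) = 0.
By the Sprague-Grundy theorem, the Grundy value of a sum of independent games is the XOR of the component values.
Combined value = 9 XOR 0 = 9.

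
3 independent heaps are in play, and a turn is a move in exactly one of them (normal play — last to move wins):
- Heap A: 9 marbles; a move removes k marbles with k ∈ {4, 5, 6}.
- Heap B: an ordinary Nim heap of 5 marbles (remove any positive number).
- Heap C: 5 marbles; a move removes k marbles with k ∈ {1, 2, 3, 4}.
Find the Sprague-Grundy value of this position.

Build the Grundy sequence for heap A with g(k) = mex{g(k−s) : s ∈ {4, 5, 6}, s ≤ k}:
k:     0  1  2  3  4  5  6  7  8  9
g(k):  0  0  0  0  1  1  1  1  2  2
So g(9) = 2.
Heap B is a plain Nim heap of size 5, so its Grundy value is 5.
Grundy values for heap C (subtraction set {1, 2, 3, 4}):
k:     0  1  2  3  4  5
g(k):  0  1  2  3  4  0
So g(5) = 0.
The value of a disjunctive sum is the nim-sum of the parts.
Combined value = 2 ⊕ 5 ⊕ 0 = 7.

7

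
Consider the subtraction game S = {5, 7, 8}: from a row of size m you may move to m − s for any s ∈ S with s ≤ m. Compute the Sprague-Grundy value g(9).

1

Compute g(0), g(1), … for moves {5, 7, 8}:
g(0) = mex{} = 0
g(1) = mex{} = 0
g(2) = mex{} = 0
g(3) = mex{} = 0
g(4) = mex{} = 0
g(5) = mex{0} = 1
g(6) = mex{0} = 1
g(7) = mex{0} = 1
g(8) = mex{0} = 1
g(9) = mex{0} = 1
So g(9) = 1.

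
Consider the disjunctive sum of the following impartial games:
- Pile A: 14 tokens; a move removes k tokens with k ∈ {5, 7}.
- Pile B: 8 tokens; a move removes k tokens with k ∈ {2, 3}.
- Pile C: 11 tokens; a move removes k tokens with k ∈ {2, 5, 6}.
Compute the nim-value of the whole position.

Grundy values for pile A (subtraction set {5, 7}):
k:     0  1  2  3  4  5  6  7  8  9 10 11 12 13 14
g(k):  0  0  0  0  0  1  1  1  1  1  2  2  0  0  0
So g(14) = 0.
Build the Grundy sequence for pile B with g(k) = mex{g(k−s) : s ∈ {2, 3}, s ≤ k}:
k:     0  1  2  3  4  5  6  7  8
g(k):  0  0  1  1  2  0  0  1  1
So g(8) = 1.
For pile C, compute g(0), g(1), … with moves {2, 5, 6}:
g(0) = mex{} = 0
g(1) = mex{} = 0
g(2) = mex{0} = 1
g(3) = mex{0} = 1
g(4) = mex{1} = 0
g(5) = mex{0,1} = 2
g(6) = mex{0} = 1
g(7) = mex{0,1,2} = 3
g(8) = mex{1} = 0
g(9) = mex{0,1,3} = 2
g(10) = mex{0,2} = 1
g(11) = mex{1,2} = 0
So g(11) = 0.
The value of a disjunctive sum is the nim-sum of the parts.
Combined value = 0 ⊕ 1 ⊕ 0 = 1.

1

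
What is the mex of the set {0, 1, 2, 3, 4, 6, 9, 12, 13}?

The values 0, 1, 2, 3, 4 are all present; 5 is the first non-negative integer missing from the set.

5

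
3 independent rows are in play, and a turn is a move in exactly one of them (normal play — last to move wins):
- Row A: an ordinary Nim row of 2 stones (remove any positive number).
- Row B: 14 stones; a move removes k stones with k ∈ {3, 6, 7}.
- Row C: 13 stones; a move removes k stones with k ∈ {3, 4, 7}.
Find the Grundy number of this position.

2

Row A is a plain Nim row of size 2, so its Grundy value is 2.
Grundy values for row B (subtraction set {3, 6, 7}):
g(0) = mex{} = 0
g(1) = mex{} = 0
g(2) = mex{} = 0
g(3) = mex{0} = 1
g(4) = mex{0} = 1
g(5) = mex{0} = 1
g(6) = mex{0,1} = 2
g(7) = mex{0,1} = 2
g(8) = mex{0,1} = 2
g(9) = mex{0,1,2} = 3
g(10) = mex{1,2} = 0
g(11) = mex{1,2} = 0
g(12) = mex{1,2,3} = 0
g(13) = mex{0,2} = 1
g(14) = mex{0,2} = 1
So g(14) = 1.
Grundy values for row C (subtraction set {3, 4, 7}):
k:     0  1  2  3  4  5  6  7  8  9 10 11 12 13
g(k):  0  0  0  1  1  1  2  2  2  3  0  0  0  1
So g(13) = 1.
The value of a disjunctive sum is the nim-sum of the parts.
Combined value = 2 ⊕ 1 ⊕ 1 = 2.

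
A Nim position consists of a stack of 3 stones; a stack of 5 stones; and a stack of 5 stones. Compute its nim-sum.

3

Nim-sum: 3 ^ 5 ^ 5 = 3.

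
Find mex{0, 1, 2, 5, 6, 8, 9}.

3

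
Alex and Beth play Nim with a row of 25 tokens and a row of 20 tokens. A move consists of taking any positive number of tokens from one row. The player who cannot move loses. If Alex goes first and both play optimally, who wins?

Compute the nim-sum pairwise:
25 XOR 20 = 13
The nim-sum is 13 ≠ 0, so this is an N-position: the player to move can win; Alex has a winning move.

Alex wins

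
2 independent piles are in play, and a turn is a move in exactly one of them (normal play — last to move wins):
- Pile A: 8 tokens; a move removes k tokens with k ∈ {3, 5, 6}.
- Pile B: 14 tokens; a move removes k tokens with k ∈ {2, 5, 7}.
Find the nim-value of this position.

2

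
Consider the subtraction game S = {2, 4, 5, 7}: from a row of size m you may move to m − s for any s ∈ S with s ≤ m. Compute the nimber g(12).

1

Build the Grundy sequence with g(k) = mex{g(k−s) : s ∈ {2, 4, 5, 7}, s ≤ k}:
k:     0  1  2  3  4  5  6  7  8  9 10 11 12
g(k):  0  0  1  1  2  2  3  3  4  0  0  1  1
So g(12) = 1.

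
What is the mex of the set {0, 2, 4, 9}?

1

0 is in the set but 1 is not, so the mex is 1.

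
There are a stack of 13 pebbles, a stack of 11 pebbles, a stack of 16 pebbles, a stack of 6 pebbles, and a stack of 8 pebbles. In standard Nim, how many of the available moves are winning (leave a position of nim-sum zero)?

Compute the nim-sum pairwise:
13 ^ 11 = 6
6 ^ 16 = 22
22 ^ 6 = 16
16 ^ 8 = 24
The overall nim-sum is X = 24. A stack of size p has a winning move iff p XOR X < p (reduce it to p XOR X).
  13: 13 XOR 24 = 21 ≥ 13 — no move.
  11: 11 XOR 24 = 19 ≥ 11 — no move.
  16: 16 XOR 24 = 8 < 16 — winning move (to 8).
  6: 6 XOR 24 = 30 ≥ 6 — no move.
  8: 8 XOR 24 = 16 ≥ 8 — no move.
That gives 1 winning move.

1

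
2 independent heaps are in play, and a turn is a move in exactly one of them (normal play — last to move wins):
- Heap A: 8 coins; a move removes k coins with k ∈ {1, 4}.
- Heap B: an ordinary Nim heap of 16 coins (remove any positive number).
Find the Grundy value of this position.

17

Grundy values for heap A (subtraction set {1, 4}):
k:     0  1  2  3  4  5  6  7  8
g(k):  0  1  0  1  2  0  1  0  1
So g(8) = 1.
Heap B is a plain Nim heap of size 16, so its Grundy value is 16.
By the Sprague-Grundy theorem, the Grundy value of a sum of independent games is the XOR of the component values.
Combined value = 1 XOR 16 = 17.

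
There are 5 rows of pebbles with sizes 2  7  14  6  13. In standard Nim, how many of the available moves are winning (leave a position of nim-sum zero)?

Bitwise XOR of the heap sizes:
  0010  (2)
  0111  (7)
  1110  (14)
  0110  (6)
  1101  (13)
  ----
  0000  (0)
The nim-sum is already 0, so every move leaves a nonzero nim-sum — there are no winning moves.

0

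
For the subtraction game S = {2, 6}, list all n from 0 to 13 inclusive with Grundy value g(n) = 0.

Build the Grundy sequence with g(k) = mex{g(k−s) : s ∈ {2, 6}, s ≤ k}:
g(0) = mex{} = 0
g(1) = mex{} = 0
g(2) = mex{0} = 1
g(3) = mex{0} = 1
g(4) = mex{1} = 0
g(5) = mex{1} = 0
g(6) = mex{0} = 1
g(7) = mex{0} = 1
g(8) = mex{1} = 0
g(9) = mex{1} = 0
g(10) = mex{0} = 1
g(11) = mex{0} = 1
g(12) = mex{1} = 0
g(13) = mex{1} = 0
The P-positions (g = 0) in 0..13 are 0, 1, 4, 5, 8, 9, 12, 13.

0, 1, 4, 5, 8, 9, 12, 13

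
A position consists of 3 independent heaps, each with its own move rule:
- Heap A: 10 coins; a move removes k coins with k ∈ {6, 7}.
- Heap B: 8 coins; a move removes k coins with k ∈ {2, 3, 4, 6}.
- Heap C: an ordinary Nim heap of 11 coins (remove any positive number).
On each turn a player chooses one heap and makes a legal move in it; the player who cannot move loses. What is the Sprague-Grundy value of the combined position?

Build the Grundy sequence for heap A with g(k) = mex{g(k−s) : s ∈ {6, 7}, s ≤ k}:
k:     0  1  2  3  4  5  6  7  8  9 10
g(k):  0  0  0  0  0  0  1  1  1  1  1
So g(10) = 1.
For heap B, compute g(0), g(1), … with moves {2, 3, 4, 6}:
g(0) = mex{} = 0
g(1) = mex{} = 0
g(2) = mex{0} = 1
g(3) = mex{0} = 1
g(4) = mex{0,1} = 2
g(5) = mex{0,1} = 2
g(6) = mex{0,1,2} = 3
g(7) = mex{0,1,2} = 3
g(8) = mex{1,2,3} = 0
So g(8) = 0.
Heap C is a plain Nim heap of size 11, so its Grundy value is 11.
By the Sprague-Grundy theorem, the Grundy value of a sum of independent games is the XOR of the component values.
Combined value = 1 ⊕ 0 ⊕ 11 = 10.

10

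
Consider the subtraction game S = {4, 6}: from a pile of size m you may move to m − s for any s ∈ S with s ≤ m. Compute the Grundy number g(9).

Build the Grundy sequence with g(k) = mex{g(k−s) : s ∈ {4, 6}, s ≤ k}:
g(0) = mex{} = 0
g(1) = mex{} = 0
g(2) = mex{} = 0
g(3) = mex{} = 0
g(4) = mex{0} = 1
g(5) = mex{0} = 1
g(6) = mex{0} = 1
g(7) = mex{0} = 1
g(8) = mex{0,1} = 2
g(9) = mex{0,1} = 2
So g(9) = 2.

2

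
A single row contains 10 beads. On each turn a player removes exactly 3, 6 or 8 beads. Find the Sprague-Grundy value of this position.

Build the Grundy sequence with g(k) = mex{g(k−s) : s ∈ {3, 6, 8}, s ≤ k}:
g(0) = mex{} = 0
g(1) = mex{} = 0
g(2) = mex{} = 0
g(3) = mex{0} = 1
g(4) = mex{0} = 1
g(5) = mex{0} = 1
g(6) = mex{0,1} = 2
g(7) = mex{0,1} = 2
g(8) = mex{0,1} = 2
g(9) = mex{0,1,2} = 3
g(10) = mex{0,1,2} = 3
So g(10) = 3.

3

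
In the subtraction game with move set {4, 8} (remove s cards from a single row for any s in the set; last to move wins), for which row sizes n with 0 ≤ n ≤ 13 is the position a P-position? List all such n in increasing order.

0, 1, 2, 3, 12, 13

Compute g(0), g(1), … for moves {4, 8}:
g(0) = mex{} = 0
g(1) = mex{} = 0
g(2) = mex{} = 0
g(3) = mex{} = 0
g(4) = mex{0} = 1
g(5) = mex{0} = 1
g(6) = mex{0} = 1
g(7) = mex{0} = 1
g(8) = mex{0,1} = 2
g(9) = mex{0,1} = 2
g(10) = mex{0,1} = 2
g(11) = mex{0,1} = 2
g(12) = mex{1,2} = 0
g(13) = mex{1,2} = 0
The P-positions (g = 0) in 0..13 are 0, 1, 2, 3, 12, 13.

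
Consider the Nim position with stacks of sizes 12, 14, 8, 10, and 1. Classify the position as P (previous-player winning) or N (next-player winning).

N-position

In binary:
  1100  (12)
  1110  (14)
  1000  (8)
  1010  (10)
  0001  (1)
  ----
  0001  (1)
The nim-sum is 1 ≠ 0, so this is an N-position: the player to move can win.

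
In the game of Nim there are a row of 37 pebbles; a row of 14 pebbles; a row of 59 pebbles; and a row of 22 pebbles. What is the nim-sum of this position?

Nim-sum: 37 ⊕ 14 ⊕ 59 ⊕ 22 = 6.

6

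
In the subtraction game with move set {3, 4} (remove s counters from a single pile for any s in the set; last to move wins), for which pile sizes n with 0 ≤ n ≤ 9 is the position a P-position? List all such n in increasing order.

0, 1, 2, 7, 8, 9

Grundy values for subtraction set {3, 4}:
g(0) = mex{} = 0
g(1) = mex{} = 0
g(2) = mex{} = 0
g(3) = mex{0} = 1
g(4) = mex{0} = 1
g(5) = mex{0} = 1
g(6) = mex{0,1} = 2
g(7) = mex{1} = 0
g(8) = mex{1} = 0
g(9) = mex{1,2} = 0
The P-positions (g = 0) in 0..9 are 0, 1, 2, 7, 8, 9.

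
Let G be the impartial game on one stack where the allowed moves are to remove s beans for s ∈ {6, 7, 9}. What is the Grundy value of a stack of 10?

1

Build the Grundy sequence with g(k) = mex{g(k−s) : s ∈ {6, 7, 9}, s ≤ k}:
g(0) = mex{} = 0
g(1) = mex{} = 0
g(2) = mex{} = 0
g(3) = mex{} = 0
g(4) = mex{} = 0
g(5) = mex{} = 0
g(6) = mex{0} = 1
g(7) = mex{0} = 1
g(8) = mex{0} = 1
g(9) = mex{0} = 1
g(10) = mex{0} = 1
So g(10) = 1.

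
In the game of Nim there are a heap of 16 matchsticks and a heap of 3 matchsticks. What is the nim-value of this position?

Compute the nim-sum pairwise:
16 ⊕ 3 = 19

19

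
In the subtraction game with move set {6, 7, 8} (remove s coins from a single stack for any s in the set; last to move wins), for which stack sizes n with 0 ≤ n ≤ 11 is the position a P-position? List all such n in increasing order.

Grundy values for subtraction set {6, 7, 8}:
g(0) = mex{} = 0
g(1) = mex{} = 0
g(2) = mex{} = 0
g(3) = mex{} = 0
g(4) = mex{} = 0
g(5) = mex{} = 0
g(6) = mex{0} = 1
g(7) = mex{0} = 1
g(8) = mex{0} = 1
g(9) = mex{0} = 1
g(10) = mex{0} = 1
g(11) = mex{0} = 1
The P-positions (g = 0) in 0..11 are 0, 1, 2, 3, 4, 5.

0, 1, 2, 3, 4, 5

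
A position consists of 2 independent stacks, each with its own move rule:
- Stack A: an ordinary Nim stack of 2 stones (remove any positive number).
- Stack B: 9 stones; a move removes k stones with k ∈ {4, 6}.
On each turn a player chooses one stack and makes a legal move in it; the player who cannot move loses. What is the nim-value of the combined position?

0

Stack A is a plain Nim stack of size 2, so its Grundy value is 2.
Build the Grundy sequence for stack B with g(k) = mex{g(k−s) : s ∈ {4, 6}, s ≤ k}:
g(0) = mex{} = 0
g(1) = mex{} = 0
g(2) = mex{} = 0
g(3) = mex{} = 0
g(4) = mex{0} = 1
g(5) = mex{0} = 1
g(6) = mex{0} = 1
g(7) = mex{0} = 1
g(8) = mex{0,1} = 2
g(9) = mex{0,1} = 2
So g(9) = 2.
By the Sprague-Grundy theorem, the Grundy value of a sum of independent games is the XOR of the component values.
Combined value = 2 ⊕ 2 = 0.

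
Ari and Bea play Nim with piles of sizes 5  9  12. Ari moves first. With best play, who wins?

Bea wins

Compute the nim-sum pairwise:
5 XOR 9 = 12
12 XOR 12 = 0
The nim-sum is 0, so this is a P-position: the player to move is in a losing position under optimal play; Ari is about to move from it and so loses — Bea wins.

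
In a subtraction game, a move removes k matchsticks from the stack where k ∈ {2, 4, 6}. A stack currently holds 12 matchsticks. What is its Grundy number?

2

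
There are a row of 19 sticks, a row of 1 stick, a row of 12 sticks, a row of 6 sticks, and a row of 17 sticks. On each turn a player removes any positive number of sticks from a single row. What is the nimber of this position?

9

Compute the nim-sum pairwise:
19 XOR 1 = 18
18 XOR 12 = 30
30 XOR 6 = 24
24 XOR 17 = 9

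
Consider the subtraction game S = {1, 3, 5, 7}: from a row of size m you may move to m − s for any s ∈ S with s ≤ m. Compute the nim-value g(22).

0

Grundy values for subtraction set {1, 3, 5, 7}:
k:     0  1  2  3  4  5  6  7  8  9 10 11 12 13 14 15 16 17 18 19 20 21 22
g(k):  0  1  0  1  0  1  0  1  0  1  0  1  0  1  0  1  0  1  0  1  0  1  0
So g(22) = 0.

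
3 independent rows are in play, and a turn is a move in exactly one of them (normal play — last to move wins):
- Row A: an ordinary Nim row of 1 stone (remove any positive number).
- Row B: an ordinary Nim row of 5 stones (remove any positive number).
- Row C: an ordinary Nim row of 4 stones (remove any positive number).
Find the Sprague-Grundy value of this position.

0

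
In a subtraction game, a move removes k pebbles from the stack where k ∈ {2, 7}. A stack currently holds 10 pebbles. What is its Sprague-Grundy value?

0

Compute g(0), g(1), … for moves {2, 7}:
k:     0  1  2  3  4  5  6  7  8  9 10
g(k):  0  0  1  1  0  0  1  1  2  0  0
So g(10) = 0.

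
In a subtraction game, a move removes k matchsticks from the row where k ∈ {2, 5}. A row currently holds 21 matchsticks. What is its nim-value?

0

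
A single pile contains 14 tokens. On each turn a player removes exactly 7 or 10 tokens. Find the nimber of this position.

2

Compute g(0), g(1), … for moves {7, 10}:
k:     0  1  2  3  4  5  6  7  8  9 10 11 12 13 14
g(k):  0  0  0  0  0  0  0  1  1  1  1  1  1  1  2
So g(14) = 2.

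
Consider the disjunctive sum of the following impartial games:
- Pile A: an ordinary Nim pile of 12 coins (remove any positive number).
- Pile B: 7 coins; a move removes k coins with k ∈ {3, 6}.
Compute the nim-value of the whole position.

Pile A is a plain Nim pile of size 12, so its Grundy value is 12.
Grundy values for pile B (subtraction set {3, 6}):
k:     0  1  2  3  4  5  6  7
g(k):  0  0  0  1  1  1  2  2
So g(7) = 2.
The value of a disjunctive sum is the nim-sum of the parts.
Combined value = 12 ⊕ 2 = 14.

14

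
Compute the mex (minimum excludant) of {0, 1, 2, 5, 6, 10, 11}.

The values 0, 1, 2 are all present; 3 is the first non-negative integer missing from the set.

3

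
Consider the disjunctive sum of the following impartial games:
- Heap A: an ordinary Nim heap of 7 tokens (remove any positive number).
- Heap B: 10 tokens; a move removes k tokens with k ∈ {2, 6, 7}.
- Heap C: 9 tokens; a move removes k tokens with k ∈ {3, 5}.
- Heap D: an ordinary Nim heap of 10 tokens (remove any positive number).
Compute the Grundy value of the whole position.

14

Heap A is a plain Nim heap of size 7, so its Grundy value is 7.
Build the Grundy sequence for heap B with g(k) = mex{g(k−s) : s ∈ {2, 6, 7}, s ≤ k}:
k:     0  1  2  3  4  5  6  7  8  9 10
g(k):  0  0  1  1  0  0  1  1  2  0  3
So g(10) = 3.
For heap C, compute g(0), g(1), … with moves {3, 5}:
k:     0  1  2  3  4  5  6  7  8  9
g(k):  0  0  0  1  1  1  2  2  0  0
So g(9) = 0.
Heap D is a plain Nim heap of size 10, so its Grundy value is 10.
The value of a disjunctive sum is the nim-sum of the parts.
Combined value = 7 ⊕ 3 ⊕ 0 ⊕ 10 = 14.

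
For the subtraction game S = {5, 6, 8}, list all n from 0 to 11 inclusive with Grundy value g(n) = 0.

0, 1, 2, 3, 4

Build the Grundy sequence with g(k) = mex{g(k−s) : s ∈ {5, 6, 8}, s ≤ k}:
k:     0  1  2  3  4  5  6  7  8  9 10 11
g(k):  0  0  0  0  0  1  1  1  1  1  2  2
The P-positions (g = 0) in 0..11 are 0, 1, 2, 3, 4.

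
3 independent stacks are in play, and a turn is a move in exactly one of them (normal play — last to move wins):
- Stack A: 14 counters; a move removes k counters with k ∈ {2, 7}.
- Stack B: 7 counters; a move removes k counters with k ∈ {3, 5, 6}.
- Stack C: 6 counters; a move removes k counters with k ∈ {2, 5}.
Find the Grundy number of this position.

Grundy values for stack A (subtraction set {2, 7}):
k:     0  1  2  3  4  5  6  7  8  9 10 11 12 13 14
g(k):  0  0  1  1  0  0  1  1  2  0  0  1  1  0  0
So g(14) = 0.
Build the Grundy sequence for stack B with g(k) = mex{g(k−s) : s ∈ {3, 5, 6}, s ≤ k}:
g(0) = mex{} = 0
g(1) = mex{} = 0
g(2) = mex{} = 0
g(3) = mex{0} = 1
g(4) = mex{0} = 1
g(5) = mex{0} = 1
g(6) = mex{0,1} = 2
g(7) = mex{0,1} = 2
So g(7) = 2.
Build the Grundy sequence for stack C with g(k) = mex{g(k−s) : s ∈ {2, 5}, s ≤ k}:
k:     0  1  2  3  4  5  6
g(k):  0  0  1  1  0  2  1
So g(6) = 1.
By the Sprague-Grundy theorem, the Grundy value of a sum of independent games is the XOR of the component values.
Combined value = 0 XOR 2 XOR 1 = 3.

3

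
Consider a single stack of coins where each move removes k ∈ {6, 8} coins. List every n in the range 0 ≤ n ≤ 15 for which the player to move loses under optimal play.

Grundy values for subtraction set {6, 8}:
k:     0  1  2  3  4  5  6  7  8  9 10 11 12 13 14 15
g(k):  0  0  0  0  0  0  1  1  1  1  1  1  2  2  0  0
The P-positions (g = 0) in 0..15 are 0, 1, 2, 3, 4, 5, 14, 15.

0, 1, 2, 3, 4, 5, 14, 15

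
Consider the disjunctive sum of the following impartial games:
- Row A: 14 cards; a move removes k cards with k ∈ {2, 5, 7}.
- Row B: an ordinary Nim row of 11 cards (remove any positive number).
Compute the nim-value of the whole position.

11

Grundy values for row A (subtraction set {2, 5, 7}):
g(0) = mex{} = 0
g(1) = mex{} = 0
g(2) = mex{0} = 1
g(3) = mex{0} = 1
g(4) = mex{1} = 0
g(5) = mex{0,1} = 2
g(6) = mex{0} = 1
g(7) = mex{0,1,2} = 3
g(8) = mex{0,1} = 2
g(9) = mex{0,1,3} = 2
g(10) = mex{1,2} = 0
g(11) = mex{0,1,2} = 3
g(12) = mex{0,2,3} = 1
g(13) = mex{1,2,3} = 0
g(14) = mex{1,2,3} = 0
So g(14) = 0.
Row B is a plain Nim row of size 11, so its Grundy value is 11.
The value of a disjunctive sum is the nim-sum of the parts.
Combined value = 0 ⊕ 11 = 11.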